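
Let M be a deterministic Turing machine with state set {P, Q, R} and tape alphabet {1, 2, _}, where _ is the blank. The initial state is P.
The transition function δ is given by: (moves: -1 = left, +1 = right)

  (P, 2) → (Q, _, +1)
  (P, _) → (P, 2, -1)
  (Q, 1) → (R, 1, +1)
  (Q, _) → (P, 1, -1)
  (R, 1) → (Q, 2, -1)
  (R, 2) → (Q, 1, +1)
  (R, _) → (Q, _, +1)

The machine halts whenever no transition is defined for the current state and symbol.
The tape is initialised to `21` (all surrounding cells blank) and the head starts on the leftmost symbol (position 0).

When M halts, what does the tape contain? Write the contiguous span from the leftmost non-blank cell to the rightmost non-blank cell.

P | [2]1__   read 2 → write _, move +1, go to Q
Q | _[1]__   read 1 → write 1, move +1, go to R
R | _1[_]_   read _ → write _, move +1, go to Q
Q | _1_[_]   read _ → write 1, move -1, go to P
P | _1[_]1   read _ → write 2, move -1, go to P
P | _[1]21
The non-blank tape span at halt is 121.

121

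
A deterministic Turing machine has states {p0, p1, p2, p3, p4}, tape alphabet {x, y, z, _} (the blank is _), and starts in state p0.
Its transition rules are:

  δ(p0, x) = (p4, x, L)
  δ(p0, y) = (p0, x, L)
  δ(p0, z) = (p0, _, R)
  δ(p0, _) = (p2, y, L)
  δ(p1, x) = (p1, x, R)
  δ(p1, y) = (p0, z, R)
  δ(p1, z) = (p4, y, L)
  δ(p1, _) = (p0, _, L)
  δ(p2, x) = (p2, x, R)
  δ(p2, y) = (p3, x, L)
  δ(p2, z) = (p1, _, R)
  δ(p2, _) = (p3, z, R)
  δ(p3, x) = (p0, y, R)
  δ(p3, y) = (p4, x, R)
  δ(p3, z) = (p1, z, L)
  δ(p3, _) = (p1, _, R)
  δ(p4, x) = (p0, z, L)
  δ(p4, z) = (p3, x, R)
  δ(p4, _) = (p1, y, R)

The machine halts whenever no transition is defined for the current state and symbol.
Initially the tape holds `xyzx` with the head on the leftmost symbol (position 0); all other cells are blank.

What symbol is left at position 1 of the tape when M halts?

z

state=p0 head=0 tape=_[x]yzx_   (p0,x)→(p4,x,L)
state=p4 head=-1 tape=[_]xyzx_   (p4,_)→(p1,y,R)
state=p1 head=0 tape=y[x]yzx_   (p1,x)→(p1,x,R)
state=p1 head=1 tape=yx[y]zx_   (p1,y)→(p0,z,R)
state=p0 head=2 tape=yxz[z]x_   (p0,z)→(p0,_,R)
state=p0 head=3 tape=yxz_[x]_   (p0,x)→(p4,x,L)
state=p4 head=2 tape=yxz[_]x_   (p4,_)→(p1,y,R)
state=p1 head=3 tape=yxzy[x]_   (p1,x)→(p1,x,R)
state=p1 head=4 tape=yxzyx[_]   (p1,_)→(p0,_,L)
state=p0 head=3 tape=yxzy[x]_   (p0,x)→(p4,x,L)
state=p4 head=2 tape=yxz[y]x_
Cell 1 holds z when M halts.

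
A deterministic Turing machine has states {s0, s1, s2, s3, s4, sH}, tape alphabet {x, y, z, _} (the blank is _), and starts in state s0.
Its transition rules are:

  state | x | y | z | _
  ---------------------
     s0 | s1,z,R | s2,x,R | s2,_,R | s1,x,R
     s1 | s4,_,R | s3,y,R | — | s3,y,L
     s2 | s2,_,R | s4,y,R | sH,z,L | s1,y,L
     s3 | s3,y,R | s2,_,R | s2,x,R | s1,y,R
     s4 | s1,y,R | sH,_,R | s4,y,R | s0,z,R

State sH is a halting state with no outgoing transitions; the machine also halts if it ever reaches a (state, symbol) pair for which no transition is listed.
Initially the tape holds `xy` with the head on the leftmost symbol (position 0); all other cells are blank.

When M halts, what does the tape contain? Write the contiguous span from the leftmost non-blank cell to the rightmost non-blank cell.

zy_yz_y

state=s0 head=0 tape=[x]y_______   (s0,x)→(s1,z,R)
state=s1 head=1 tape=z[y]_______   (s1,y)→(s3,y,R)
state=s3 head=2 tape=zy[_]______   (s3,_)→(s1,y,R)
state=s1 head=3 tape=zyy[_]_____   (s1,_)→(s3,y,L)
state=s3 head=2 tape=zy[y]y_____   (s3,y)→(s2,_,R)
state=s2 head=3 tape=zy_[y]_____   (s2,y)→(s4,y,R)
state=s4 head=4 tape=zy_y[_]____   (s4,_)→(s0,z,R)
state=s0 head=5 tape=zy_yz[_]___   (s0,_)→(s1,x,R)
state=s1 head=6 tape=zy_yzx[_]__   (s1,_)→(s3,y,L)
state=s3 head=5 tape=zy_yz[x]y__   (s3,x)→(s3,y,R)
state=s3 head=6 tape=zy_yzy[y]__   (s3,y)→(s2,_,R)
state=s2 head=7 tape=zy_yzy_[_]_   (s2,_)→(s1,y,L)
state=s1 head=6 tape=zy_yzy[_]y_   (s1,_)→(s3,y,L)
state=s3 head=5 tape=zy_yz[y]yy_   (s3,y)→(s2,_,R)
state=s2 head=6 tape=zy_yz_[y]y_   (s2,y)→(s4,y,R)
state=s4 head=7 tape=zy_yz_y[y]_   (s4,y)→(sH,_,R)
state=sH head=8 tape=zy_yz_y_[_]
The non-blank tape span at halt is zy_yz_y.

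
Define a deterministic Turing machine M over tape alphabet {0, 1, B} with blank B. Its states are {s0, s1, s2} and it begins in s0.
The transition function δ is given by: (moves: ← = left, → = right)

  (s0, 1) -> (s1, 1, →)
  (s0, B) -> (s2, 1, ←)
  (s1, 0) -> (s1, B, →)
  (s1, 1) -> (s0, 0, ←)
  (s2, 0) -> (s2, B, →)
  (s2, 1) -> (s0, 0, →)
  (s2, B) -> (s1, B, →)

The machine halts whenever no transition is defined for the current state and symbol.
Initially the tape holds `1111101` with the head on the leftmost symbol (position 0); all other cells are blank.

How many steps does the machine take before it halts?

29

s0 | [1]111101B   read 1 → write 1, move →, go to s1
s1 | 1[1]11101B   read 1 → write 0, move ←, go to s0
s0 | [1]011101B   read 1 → write 1, move →, go to s1
s1 | 1[0]11101B   read 0 → write B, move →, go to s1
s1 | 1B[1]1101B   read 1 → write 0, move ←, go to s0
s0 | 1[B]01101B   read B → write 1, move ←, go to s2
s2 | [1]101101B   read 1 → write 0, move →, go to s0
s0 | 0[1]01101B   read 1 → write 1, move →, go to s1
s1 | 01[0]1101B   read 0 → write B, move →, go to s1
s1 | 01B[1]101B   read 1 → write 0, move ←, go to s0
s0 | 01[B]0101B   read B → write 1, move ←, go to s2
s2 | 0[1]10101B   read 1 → write 0, move →, go to s0
s0 | 00[1]0101B   read 1 → write 1, move →, go to s1
s1 | 001[0]101B   read 0 → write B, move →, go to s1
s1 | 001B[1]01B   read 1 → write 0, move ←, go to s0
s0 | 001[B]001B   read B → write 1, move ←, go to s2
s2 | 00[1]1001B   read 1 → write 0, move →, go to s0
s0 | 000[1]001B   read 1 → write 1, move →, go to s1
s1 | 0001[0]01B   read 0 → write B, move →, go to s1
s1 | 0001B[0]1B   read 0 → write B, move →, go to s1
s1 | 0001BB[1]B   read 1 → write 0, move ←, go to s0
s0 | 0001B[B]0B   read B → write 1, move ←, go to s2
s2 | 0001[B]10B   read B → write B, move →, go to s1
s1 | 0001B[1]0B   read 1 → write 0, move ←, go to s0
s0 | 0001[B]00B   read B → write 1, move ←, go to s2
s2 | 000[1]100B   read 1 → write 0, move →, go to s0
s0 | 0000[1]00B   read 1 → write 1, move →, go to s1
s1 | 00001[0]0B   read 0 → write B, move →, go to s1
s1 | 00001B[0]B   read 0 → write B, move →, go to s1
s1 | 00001BB[B]
M halts after 29 transitions.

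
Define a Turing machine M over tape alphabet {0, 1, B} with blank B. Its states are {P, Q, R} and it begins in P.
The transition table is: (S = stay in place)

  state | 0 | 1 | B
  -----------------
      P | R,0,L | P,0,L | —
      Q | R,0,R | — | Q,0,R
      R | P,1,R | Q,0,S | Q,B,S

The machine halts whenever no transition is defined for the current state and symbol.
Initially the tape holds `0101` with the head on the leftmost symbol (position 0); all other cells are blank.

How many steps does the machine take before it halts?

state=P head=0 tape=B[0]101B   (P,0)→(R,0,L)
state=R head=-1 tape=[B]0101B   (R,B)→(Q,B,S)
state=Q head=-1 tape=[B]0101B   (Q,B)→(Q,0,R)
state=Q head=0 tape=0[0]101B   (Q,0)→(R,0,R)
state=R head=1 tape=00[1]01B   (R,1)→(Q,0,S)
state=Q head=1 tape=00[0]01B   (Q,0)→(R,0,R)
state=R head=2 tape=000[0]1B   (R,0)→(P,1,R)
state=P head=3 tape=0001[1]B   (P,1)→(P,0,L)
state=P head=2 tape=000[1]0B   (P,1)→(P,0,L)
state=P head=1 tape=00[0]00B   (P,0)→(R,0,L)
state=R head=0 tape=0[0]000B   (R,0)→(P,1,R)
state=P head=1 tape=01[0]00B   (P,0)→(R,0,L)
state=R head=0 tape=0[1]000B   (R,1)→(Q,0,S)
state=Q head=0 tape=0[0]000B   (Q,0)→(R,0,R)
state=R head=1 tape=00[0]00B   (R,0)→(P,1,R)
state=P head=2 tape=001[0]0B   (P,0)→(R,0,L)
state=R head=1 tape=00[1]00B   (R,1)→(Q,0,S)
state=Q head=1 tape=00[0]00B   (Q,0)→(R,0,R)
state=R head=2 tape=000[0]0B   (R,0)→(P,1,R)
state=P head=3 tape=0001[0]B   (P,0)→(R,0,L)
state=R head=2 tape=000[1]0B   (R,1)→(Q,0,S)
state=Q head=2 tape=000[0]0B   (Q,0)→(R,0,R)
state=R head=3 tape=0000[0]B   (R,0)→(P,1,R)
state=P head=4 tape=00001[B]
M halts after 23 transitions.

23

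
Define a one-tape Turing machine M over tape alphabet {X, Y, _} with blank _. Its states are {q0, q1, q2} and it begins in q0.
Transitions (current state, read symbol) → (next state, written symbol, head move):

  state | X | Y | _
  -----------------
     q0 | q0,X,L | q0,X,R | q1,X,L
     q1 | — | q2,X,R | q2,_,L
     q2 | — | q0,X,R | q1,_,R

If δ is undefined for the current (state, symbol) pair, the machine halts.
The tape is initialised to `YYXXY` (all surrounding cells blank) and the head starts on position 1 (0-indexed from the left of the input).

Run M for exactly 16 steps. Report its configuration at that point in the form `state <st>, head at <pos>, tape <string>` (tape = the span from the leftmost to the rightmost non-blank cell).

state=q0 head=1 tape=___Y[Y]XXY   (q0,Y)→(q0,X,R)
state=q0 head=2 tape=___YX[X]XY   (q0,X)→(q0,X,L)
state=q0 head=1 tape=___Y[X]XXY   (q0,X)→(q0,X,L)
state=q0 head=0 tape=___[Y]XXXY   (q0,Y)→(q0,X,R)
state=q0 head=1 tape=___X[X]XXY   (q0,X)→(q0,X,L)
state=q0 head=0 tape=___[X]XXXY   (q0,X)→(q0,X,L)
state=q0 head=-1 tape=__[_]XXXXY   (q0,_)→(q1,X,L)
state=q1 head=-2 tape=_[_]XXXXXY   (q1,_)→(q2,_,L)
state=q2 head=-3 tape=[_]_XXXXXY   (q2,_)→(q1,_,R)
state=q1 head=-2 tape=_[_]XXXXXY   (q1,_)→(q2,_,L)
state=q2 head=-3 tape=[_]_XXXXXY   (q2,_)→(q1,_,R)
state=q1 head=-2 tape=_[_]XXXXXY   (q1,_)→(q2,_,L)
state=q2 head=-3 tape=[_]_XXXXXY   (q2,_)→(q1,_,R)
state=q1 head=-2 tape=_[_]XXXXXY   (q1,_)→(q2,_,L)
state=q2 head=-3 tape=[_]_XXXXXY   (q2,_)→(q1,_,R)
state=q1 head=-2 tape=_[_]XXXXXY   (q1,_)→(q2,_,L)
state=q2 head=-3 tape=[_]_XXXXXY
After 16 steps: state q2, head at -3, tape XXXXXY.

state q2, head at -3, tape XXXXXY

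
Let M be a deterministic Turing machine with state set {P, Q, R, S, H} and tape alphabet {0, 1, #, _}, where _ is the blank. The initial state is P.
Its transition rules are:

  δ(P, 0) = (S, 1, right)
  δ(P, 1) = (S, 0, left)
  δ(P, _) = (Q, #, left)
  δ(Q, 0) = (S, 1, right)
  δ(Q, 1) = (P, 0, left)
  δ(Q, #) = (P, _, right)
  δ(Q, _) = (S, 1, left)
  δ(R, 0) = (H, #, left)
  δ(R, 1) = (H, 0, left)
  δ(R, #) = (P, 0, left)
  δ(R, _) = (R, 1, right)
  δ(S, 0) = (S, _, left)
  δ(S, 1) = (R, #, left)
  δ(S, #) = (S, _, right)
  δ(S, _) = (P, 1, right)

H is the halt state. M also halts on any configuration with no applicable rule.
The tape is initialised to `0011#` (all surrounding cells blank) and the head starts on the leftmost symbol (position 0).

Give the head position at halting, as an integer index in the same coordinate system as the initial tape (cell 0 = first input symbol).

state=P head=0 tape=___[0]011#   (P,0)→(S,1,right)
state=S head=1 tape=___1[0]11#   (S,0)→(S,_,left)
state=S head=0 tape=___[1]_11#   (S,1)→(R,#,left)
state=R head=-1 tape=__[_]#_11#   (R,_)→(R,1,right)
state=R head=0 tape=__1[#]_11#   (R,#)→(P,0,left)
state=P head=-1 tape=__[1]0_11#   (P,1)→(S,0,left)
state=S head=-2 tape=_[_]00_11#   (S,_)→(P,1,right)
state=P head=-1 tape=_1[0]0_11#   (P,0)→(S,1,right)
state=S head=0 tape=_11[0]_11#   (S,0)→(S,_,left)
state=S head=-1 tape=_1[1]__11#   (S,1)→(R,#,left)
state=R head=-2 tape=_[1]#__11#   (R,1)→(H,0,left)
state=H head=-3 tape=[_]0#__11#
At halt the head is at cell -3.

-3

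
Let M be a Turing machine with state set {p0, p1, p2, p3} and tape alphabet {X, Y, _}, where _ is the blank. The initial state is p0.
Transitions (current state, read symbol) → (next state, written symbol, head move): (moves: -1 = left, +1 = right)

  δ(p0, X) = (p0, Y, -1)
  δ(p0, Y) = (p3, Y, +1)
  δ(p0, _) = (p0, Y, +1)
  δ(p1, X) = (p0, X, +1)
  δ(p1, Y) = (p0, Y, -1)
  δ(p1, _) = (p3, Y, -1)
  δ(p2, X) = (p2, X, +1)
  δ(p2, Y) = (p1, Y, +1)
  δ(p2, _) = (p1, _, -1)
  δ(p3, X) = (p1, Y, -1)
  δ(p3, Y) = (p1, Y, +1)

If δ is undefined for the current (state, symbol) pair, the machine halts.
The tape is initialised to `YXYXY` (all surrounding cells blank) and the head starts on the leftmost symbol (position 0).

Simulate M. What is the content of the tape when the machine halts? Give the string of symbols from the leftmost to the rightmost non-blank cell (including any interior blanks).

state=p0 head=0 tape=_[Y]XYXY_   (p0,Y)→(p3,Y,+1)
state=p3 head=1 tape=_Y[X]YXY_   (p3,X)→(p1,Y,-1)
state=p1 head=0 tape=_[Y]YYXY_   (p1,Y)→(p0,Y,-1)
state=p0 head=-1 tape=[_]YYYXY_   (p0,_)→(p0,Y,+1)
state=p0 head=0 tape=Y[Y]YYXY_   (p0,Y)→(p3,Y,+1)
state=p3 head=1 tape=YY[Y]YXY_   (p3,Y)→(p1,Y,+1)
state=p1 head=2 tape=YYY[Y]XY_   (p1,Y)→(p0,Y,-1)
state=p0 head=1 tape=YY[Y]YXY_   (p0,Y)→(p3,Y,+1)
state=p3 head=2 tape=YYY[Y]XY_   (p3,Y)→(p1,Y,+1)
state=p1 head=3 tape=YYYY[X]Y_   (p1,X)→(p0,X,+1)
state=p0 head=4 tape=YYYYX[Y]_   (p0,Y)→(p3,Y,+1)
state=p3 head=5 tape=YYYYXY[_]
The non-blank tape span at halt is YYYYXY.

YYYYXY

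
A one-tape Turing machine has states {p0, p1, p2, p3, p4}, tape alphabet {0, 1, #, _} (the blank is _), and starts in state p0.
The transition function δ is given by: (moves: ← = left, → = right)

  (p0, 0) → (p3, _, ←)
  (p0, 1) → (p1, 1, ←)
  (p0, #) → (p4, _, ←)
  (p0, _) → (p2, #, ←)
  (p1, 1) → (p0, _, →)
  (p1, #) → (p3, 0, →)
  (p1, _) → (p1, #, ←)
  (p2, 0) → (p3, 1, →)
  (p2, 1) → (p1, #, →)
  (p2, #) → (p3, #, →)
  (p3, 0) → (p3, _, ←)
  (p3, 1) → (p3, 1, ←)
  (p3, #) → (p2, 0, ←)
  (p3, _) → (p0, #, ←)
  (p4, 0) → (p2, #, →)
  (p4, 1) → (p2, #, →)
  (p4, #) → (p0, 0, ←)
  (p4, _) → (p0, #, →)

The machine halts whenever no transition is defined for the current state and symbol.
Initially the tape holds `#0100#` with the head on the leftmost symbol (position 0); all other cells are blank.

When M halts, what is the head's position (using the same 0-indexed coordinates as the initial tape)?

state=p0 head=0 tape=__[#]0100#   (p0,#)→(p4,_,←)
state=p4 head=-1 tape=_[_]_0100#   (p4,_)→(p0,#,→)
state=p0 head=0 tape=_#[_]0100#   (p0,_)→(p2,#,←)
state=p2 head=-1 tape=_[#]#0100#   (p2,#)→(p3,#,→)
state=p3 head=0 tape=_#[#]0100#   (p3,#)→(p2,0,←)
state=p2 head=-1 tape=_[#]00100#   (p2,#)→(p3,#,→)
state=p3 head=0 tape=_#[0]0100#   (p3,0)→(p3,_,←)
state=p3 head=-1 tape=_[#]_0100#   (p3,#)→(p2,0,←)
state=p2 head=-2 tape=[_]0_0100#
At halt the head is at cell -2.

-2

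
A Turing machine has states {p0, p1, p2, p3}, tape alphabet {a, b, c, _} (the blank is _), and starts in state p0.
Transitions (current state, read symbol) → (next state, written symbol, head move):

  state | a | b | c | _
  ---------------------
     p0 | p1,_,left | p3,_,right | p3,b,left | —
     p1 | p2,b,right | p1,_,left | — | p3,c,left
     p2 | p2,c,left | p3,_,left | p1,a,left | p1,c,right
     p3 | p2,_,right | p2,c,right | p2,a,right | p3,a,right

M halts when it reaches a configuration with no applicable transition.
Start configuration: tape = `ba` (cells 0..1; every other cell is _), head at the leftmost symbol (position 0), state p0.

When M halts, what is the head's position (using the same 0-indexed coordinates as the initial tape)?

p0 | [b]a____   read b → write _, move right, go to p3
p3 | _[a]____   read a → write _, move right, go to p2
p2 | __[_]___   read _ → write c, move right, go to p1
p1 | __c[_]__   read _ → write c, move left, go to p3
p3 | __[c]c__   read c → write a, move right, go to p2
p2 | __a[c]__   read c → write a, move left, go to p1
p1 | __[a]a__   read a → write b, move right, go to p2
p2 | __b[a]__   read a → write c, move left, go to p2
p2 | __[b]c__   read b → write _, move left, go to p3
p3 | _[_]_c__   read _ → write a, move right, go to p3
p3 | _a[_]c__   read _ → write a, move right, go to p3
p3 | _aa[c]__   read c → write a, move right, go to p2
p2 | _aaa[_]_   read _ → write c, move right, go to p1
p1 | _aaac[_]   read _ → write c, move left, go to p3
p3 | _aaa[c]c   read c → write a, move right, go to p2
p2 | _aaaa[c]   read c → write a, move left, go to p1
p1 | _aaa[a]a   read a → write b, move right, go to p2
p2 | _aaab[a]   read a → write c, move left, go to p2
p2 | _aaa[b]c   read b → write _, move left, go to p3
p3 | _aa[a]_c   read a → write _, move right, go to p2
p2 | _aa_[_]c   read _ → write c, move right, go to p1
p1 | _aa_c[c]
At halt the head is at cell 5.

5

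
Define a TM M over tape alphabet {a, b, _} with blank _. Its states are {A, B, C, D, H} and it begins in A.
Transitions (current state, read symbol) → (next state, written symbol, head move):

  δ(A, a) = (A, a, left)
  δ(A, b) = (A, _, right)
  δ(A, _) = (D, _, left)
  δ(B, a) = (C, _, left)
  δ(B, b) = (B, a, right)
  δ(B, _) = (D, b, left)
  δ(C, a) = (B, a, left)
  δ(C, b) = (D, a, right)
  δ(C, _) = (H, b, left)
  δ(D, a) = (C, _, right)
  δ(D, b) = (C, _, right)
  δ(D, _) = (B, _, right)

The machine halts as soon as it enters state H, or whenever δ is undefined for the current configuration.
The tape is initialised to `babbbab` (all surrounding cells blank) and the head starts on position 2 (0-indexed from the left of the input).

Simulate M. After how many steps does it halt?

21

state=A head=2 tape=ba[b]bbab   (A,b)→(A,_,right)
state=A head=3 tape=ba_[b]bab   (A,b)→(A,_,right)
state=A head=4 tape=ba__[b]ab   (A,b)→(A,_,right)
state=A head=5 tape=ba___[a]b   (A,a)→(A,a,left)
state=A head=4 tape=ba__[_]ab   (A,_)→(D,_,left)
state=D head=3 tape=ba_[_]_ab   (D,_)→(B,_,right)
state=B head=4 tape=ba__[_]ab   (B,_)→(D,b,left)
state=D head=3 tape=ba_[_]bab   (D,_)→(B,_,right)
state=B head=4 tape=ba__[b]ab   (B,b)→(B,a,right)
state=B head=5 tape=ba__a[a]b   (B,a)→(C,_,left)
state=C head=4 tape=ba__[a]_b   (C,a)→(B,a,left)
state=B head=3 tape=ba_[_]a_b   (B,_)→(D,b,left)
state=D head=2 tape=ba[_]ba_b   (D,_)→(B,_,right)
state=B head=3 tape=ba_[b]a_b   (B,b)→(B,a,right)
state=B head=4 tape=ba_a[a]_b   (B,a)→(C,_,left)
state=C head=3 tape=ba_[a]__b   (C,a)→(B,a,left)
state=B head=2 tape=ba[_]a__b   (B,_)→(D,b,left)
state=D head=1 tape=b[a]ba__b   (D,a)→(C,_,right)
state=C head=2 tape=b_[b]a__b   (C,b)→(D,a,right)
state=D head=3 tape=b_a[a]__b   (D,a)→(C,_,right)
state=C head=4 tape=b_a_[_]_b   (C,_)→(H,b,left)
state=H head=3 tape=b_a[_]b_b
M halts after 21 transitions.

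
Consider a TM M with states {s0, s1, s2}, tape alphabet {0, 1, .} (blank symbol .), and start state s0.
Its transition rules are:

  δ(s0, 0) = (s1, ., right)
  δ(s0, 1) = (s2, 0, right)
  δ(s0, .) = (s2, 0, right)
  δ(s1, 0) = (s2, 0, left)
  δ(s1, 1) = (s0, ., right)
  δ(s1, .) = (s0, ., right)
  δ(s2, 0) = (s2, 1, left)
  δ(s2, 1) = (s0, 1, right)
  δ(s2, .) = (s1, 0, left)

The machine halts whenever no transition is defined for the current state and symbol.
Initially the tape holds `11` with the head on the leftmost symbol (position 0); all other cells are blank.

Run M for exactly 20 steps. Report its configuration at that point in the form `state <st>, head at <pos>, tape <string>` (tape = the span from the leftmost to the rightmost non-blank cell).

state s2, head at 2, tape 0..0

state=s0 head=0 tape=[1]1..   (s0,1)→(s2,0,right)
state=s2 head=1 tape=0[1]..   (s2,1)→(s0,1,right)
state=s0 head=2 tape=01[.].   (s0,.)→(s2,0,right)
state=s2 head=3 tape=010[.]   (s2,.)→(s1,0,left)
state=s1 head=2 tape=01[0]0   (s1,0)→(s2,0,left)
state=s2 head=1 tape=0[1]00   (s2,1)→(s0,1,right)
state=s0 head=2 tape=01[0]0   (s0,0)→(s1,.,right)
state=s1 head=3 tape=01.[0]   (s1,0)→(s2,0,left)
state=s2 head=2 tape=01[.]0   (s2,.)→(s1,0,left)
state=s1 head=1 tape=0[1]00   (s1,1)→(s0,.,right)
state=s0 head=2 tape=0.[0]0   (s0,0)→(s1,.,right)
state=s1 head=3 tape=0..[0]   (s1,0)→(s2,0,left)
state=s2 head=2 tape=0.[.]0   (s2,.)→(s1,0,left)
state=s1 head=1 tape=0[.]00   (s1,.)→(s0,.,right)
state=s0 head=2 tape=0.[0]0   (s0,0)→(s1,.,right)
state=s1 head=3 tape=0..[0]   (s1,0)→(s2,0,left)
state=s2 head=2 tape=0.[.]0   (s2,.)→(s1,0,left)
state=s1 head=1 tape=0[.]00   (s1,.)→(s0,.,right)
state=s0 head=2 tape=0.[0]0   (s0,0)→(s1,.,right)
state=s1 head=3 tape=0..[0]   (s1,0)→(s2,0,left)
state=s2 head=2 tape=0.[.]0
After 20 steps: state s2, head at 2, tape 0..0.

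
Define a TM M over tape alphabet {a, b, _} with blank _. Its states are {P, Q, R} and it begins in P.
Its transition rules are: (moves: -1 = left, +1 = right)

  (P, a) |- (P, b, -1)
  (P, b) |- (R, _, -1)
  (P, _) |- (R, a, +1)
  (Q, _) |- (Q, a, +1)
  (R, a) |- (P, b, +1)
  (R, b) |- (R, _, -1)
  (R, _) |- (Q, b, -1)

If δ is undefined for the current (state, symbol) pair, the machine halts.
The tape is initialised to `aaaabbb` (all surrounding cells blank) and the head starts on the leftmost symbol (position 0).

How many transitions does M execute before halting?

P | _[a]aaabbb   read a → write b, move -1, go to P
P | [_]baaabbb   read _ → write a, move +1, go to R
R | a[b]aaabbb   read b → write _, move -1, go to R
R | [a]_aaabbb   read a → write b, move +1, go to P
P | b[_]aaabbb   read _ → write a, move +1, go to R
R | ba[a]aabbb   read a → write b, move +1, go to P
P | bab[a]abbb   read a → write b, move -1, go to P
P | ba[b]babbb   read b → write _, move -1, go to R
R | b[a]_babbb   read a → write b, move +1, go to P
P | bb[_]babbb   read _ → write a, move +1, go to R
R | bba[b]abbb   read b → write _, move -1, go to R
R | bb[a]_abbb   read a → write b, move +1, go to P
P | bbb[_]abbb   read _ → write a, move +1, go to R
R | bbba[a]bbb   read a → write b, move +1, go to P
P | bbbab[b]bb   read b → write _, move -1, go to R
R | bbba[b]_bb   read b → write _, move -1, go to R
R | bbb[a]__bb   read a → write b, move +1, go to P
P | bbbb[_]_bb   read _ → write a, move +1, go to R
R | bbbba[_]bb   read _ → write b, move -1, go to Q
Q | bbbb[a]bbb
M halts after 19 transitions.

19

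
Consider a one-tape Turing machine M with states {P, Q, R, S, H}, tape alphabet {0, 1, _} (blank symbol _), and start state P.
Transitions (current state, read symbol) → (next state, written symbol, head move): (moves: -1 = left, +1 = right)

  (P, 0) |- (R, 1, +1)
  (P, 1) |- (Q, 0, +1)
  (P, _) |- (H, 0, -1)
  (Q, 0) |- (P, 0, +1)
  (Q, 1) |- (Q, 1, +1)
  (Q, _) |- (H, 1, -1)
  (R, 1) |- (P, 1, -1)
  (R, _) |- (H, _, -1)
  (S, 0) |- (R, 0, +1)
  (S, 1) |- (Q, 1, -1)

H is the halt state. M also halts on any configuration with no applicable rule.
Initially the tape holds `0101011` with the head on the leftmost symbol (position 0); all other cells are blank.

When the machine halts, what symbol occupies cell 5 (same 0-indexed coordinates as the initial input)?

P | [0]101011_   read 0 → write 1, move +1, go to R
R | 1[1]01011_   read 1 → write 1, move -1, go to P
P | [1]101011_   read 1 → write 0, move +1, go to Q
Q | 0[1]01011_   read 1 → write 1, move +1, go to Q
Q | 01[0]1011_   read 0 → write 0, move +1, go to P
P | 010[1]011_   read 1 → write 0, move +1, go to Q
Q | 0100[0]11_   read 0 → write 0, move +1, go to P
P | 01000[1]1_   read 1 → write 0, move +1, go to Q
Q | 010000[1]_   read 1 → write 1, move +1, go to Q
Q | 0100001[_]   read _ → write 1, move -1, go to H
H | 010000[1]1
Cell 5 holds 0 when M halts.

0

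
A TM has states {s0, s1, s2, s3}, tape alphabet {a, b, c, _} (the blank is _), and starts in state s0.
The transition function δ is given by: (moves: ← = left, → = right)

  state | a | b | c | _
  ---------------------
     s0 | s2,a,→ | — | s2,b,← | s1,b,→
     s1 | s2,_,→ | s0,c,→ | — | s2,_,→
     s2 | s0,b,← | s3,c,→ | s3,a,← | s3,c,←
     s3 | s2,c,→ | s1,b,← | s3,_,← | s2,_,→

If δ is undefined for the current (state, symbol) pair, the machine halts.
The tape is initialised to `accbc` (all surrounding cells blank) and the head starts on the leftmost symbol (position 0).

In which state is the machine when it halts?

s0 | __[a]ccbc   read a → write a, move →, go to s2
s2 | __a[c]cbc   read c → write a, move ←, go to s3
s3 | __[a]acbc   read a → write c, move →, go to s2
s2 | __c[a]cbc   read a → write b, move ←, go to s0
s0 | __[c]bcbc   read c → write b, move ←, go to s2
s2 | _[_]bbcbc   read _ → write c, move ←, go to s3
s3 | [_]cbbcbc   read _ → write _, move →, go to s2
s2 | _[c]bbcbc   read c → write a, move ←, go to s3
s3 | [_]abbcbc   read _ → write _, move →, go to s2
s2 | _[a]bbcbc   read a → write b, move ←, go to s0
s0 | [_]bbbcbc   read _ → write b, move →, go to s1
s1 | b[b]bbcbc   read b → write c, move →, go to s0
s0 | bc[b]bcbc
No transition is defined for (s0, b); M halts in state s0.

s0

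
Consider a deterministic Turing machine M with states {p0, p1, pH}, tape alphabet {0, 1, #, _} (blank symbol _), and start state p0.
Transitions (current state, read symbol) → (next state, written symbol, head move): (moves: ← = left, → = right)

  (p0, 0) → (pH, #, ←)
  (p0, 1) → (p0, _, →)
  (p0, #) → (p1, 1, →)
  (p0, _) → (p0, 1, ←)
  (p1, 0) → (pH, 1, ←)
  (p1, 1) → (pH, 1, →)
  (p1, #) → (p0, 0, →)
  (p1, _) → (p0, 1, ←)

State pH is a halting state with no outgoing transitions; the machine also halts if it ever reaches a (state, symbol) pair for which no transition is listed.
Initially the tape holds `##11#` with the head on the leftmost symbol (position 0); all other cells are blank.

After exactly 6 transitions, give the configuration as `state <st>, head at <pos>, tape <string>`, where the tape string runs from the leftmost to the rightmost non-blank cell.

state p0, head at 4, tape 10__11

p0 | [#]#11#_   read # → write 1, move →, go to p1
p1 | 1[#]11#_   read # → write 0, move →, go to p0
p0 | 10[1]1#_   read 1 → write _, move →, go to p0
p0 | 10_[1]#_   read 1 → write _, move →, go to p0
p0 | 10__[#]_   read # → write 1, move →, go to p1
p1 | 10__1[_]   read _ → write 1, move ←, go to p0
p0 | 10__[1]1
After 6 steps: state p0, head at 4, tape 10__11.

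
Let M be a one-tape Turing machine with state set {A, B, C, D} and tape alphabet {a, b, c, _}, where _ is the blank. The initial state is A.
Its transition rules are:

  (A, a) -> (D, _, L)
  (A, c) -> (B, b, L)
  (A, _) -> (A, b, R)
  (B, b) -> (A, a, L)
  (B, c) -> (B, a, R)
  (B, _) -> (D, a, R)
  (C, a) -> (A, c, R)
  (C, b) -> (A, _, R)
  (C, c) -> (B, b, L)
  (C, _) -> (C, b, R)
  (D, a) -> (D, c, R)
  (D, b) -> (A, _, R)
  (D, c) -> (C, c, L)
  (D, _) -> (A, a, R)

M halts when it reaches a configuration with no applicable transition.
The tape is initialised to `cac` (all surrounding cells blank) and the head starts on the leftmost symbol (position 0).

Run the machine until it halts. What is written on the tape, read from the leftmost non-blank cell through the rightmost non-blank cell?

ccab

A | _[c]ac   read c → write b, move L, go to B
B | [_]bac   read _ → write a, move R, go to D
D | a[b]ac   read b → write _, move R, go to A
A | a_[a]c   read a → write _, move L, go to D
D | a[_]_c   read _ → write a, move R, go to A
A | aa[_]c   read _ → write b, move R, go to A
A | aab[c]   read c → write b, move L, go to B
B | aa[b]b   read b → write a, move L, go to A
A | a[a]ab   read a → write _, move L, go to D
D | [a]_ab   read a → write c, move R, go to D
D | c[_]ab   read _ → write a, move R, go to A
A | ca[a]b   read a → write _, move L, go to D
D | c[a]_b   read a → write c, move R, go to D
D | cc[_]b   read _ → write a, move R, go to A
A | cca[b]
The non-blank tape span at halt is ccab.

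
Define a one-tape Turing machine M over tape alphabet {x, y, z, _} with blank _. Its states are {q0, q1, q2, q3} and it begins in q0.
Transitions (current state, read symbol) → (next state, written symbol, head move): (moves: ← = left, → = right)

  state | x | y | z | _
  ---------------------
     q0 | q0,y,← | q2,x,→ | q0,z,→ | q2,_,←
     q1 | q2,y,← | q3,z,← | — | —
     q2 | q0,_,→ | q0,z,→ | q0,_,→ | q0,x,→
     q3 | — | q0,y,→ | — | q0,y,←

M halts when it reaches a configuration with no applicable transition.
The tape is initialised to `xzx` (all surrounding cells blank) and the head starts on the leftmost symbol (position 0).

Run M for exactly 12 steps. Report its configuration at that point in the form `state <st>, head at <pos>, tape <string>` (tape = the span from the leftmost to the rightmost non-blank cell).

state q2, head at -2, tape x_yzx

state=q0 head=0 tape=__[x]zx   (q0,x)→(q0,y,←)
state=q0 head=-1 tape=_[_]yzx   (q0,_)→(q2,_,←)
state=q2 head=-2 tape=[_]_yzx   (q2,_)→(q0,x,→)
state=q0 head=-1 tape=x[_]yzx   (q0,_)→(q2,_,←)
state=q2 head=-2 tape=[x]_yzx   (q2,x)→(q0,_,→)
state=q0 head=-1 tape=_[_]yzx   (q0,_)→(q2,_,←)
state=q2 head=-2 tape=[_]_yzx   (q2,_)→(q0,x,→)
state=q0 head=-1 tape=x[_]yzx   (q0,_)→(q2,_,←)
state=q2 head=-2 tape=[x]_yzx   (q2,x)→(q0,_,→)
state=q0 head=-1 tape=_[_]yzx   (q0,_)→(q2,_,←)
state=q2 head=-2 tape=[_]_yzx   (q2,_)→(q0,x,→)
state=q0 head=-1 tape=x[_]yzx   (q0,_)→(q2,_,←)
state=q2 head=-2 tape=[x]_yzx
After 12 steps: state q2, head at -2, tape x_yzx.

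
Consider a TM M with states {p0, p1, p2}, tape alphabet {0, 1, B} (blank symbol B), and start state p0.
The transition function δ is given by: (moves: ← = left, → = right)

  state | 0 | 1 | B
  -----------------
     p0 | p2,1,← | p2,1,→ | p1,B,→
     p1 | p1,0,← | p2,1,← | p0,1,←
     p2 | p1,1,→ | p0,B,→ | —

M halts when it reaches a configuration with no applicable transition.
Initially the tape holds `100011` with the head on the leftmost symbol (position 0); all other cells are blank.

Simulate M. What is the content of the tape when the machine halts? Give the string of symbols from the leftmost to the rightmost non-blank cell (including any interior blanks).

state=p0 head=0 tape=[1]00011BB   (p0,1)→(p2,1,→)
state=p2 head=1 tape=1[0]0011BB   (p2,0)→(p1,1,→)
state=p1 head=2 tape=11[0]011BB   (p1,0)→(p1,0,←)
state=p1 head=1 tape=1[1]0011BB   (p1,1)→(p2,1,←)
state=p2 head=0 tape=[1]10011BB   (p2,1)→(p0,B,→)
state=p0 head=1 tape=B[1]0011BB   (p0,1)→(p2,1,→)
state=p2 head=2 tape=B1[0]011BB   (p2,0)→(p1,1,→)
state=p1 head=3 tape=B11[0]11BB   (p1,0)→(p1,0,←)
state=p1 head=2 tape=B1[1]011BB   (p1,1)→(p2,1,←)
state=p2 head=1 tape=B[1]1011BB   (p2,1)→(p0,B,→)
state=p0 head=2 tape=BB[1]011BB   (p0,1)→(p2,1,→)
state=p2 head=3 tape=BB1[0]11BB   (p2,0)→(p1,1,→)
state=p1 head=4 tape=BB11[1]1BB   (p1,1)→(p2,1,←)
state=p2 head=3 tape=BB1[1]11BB   (p2,1)→(p0,B,→)
state=p0 head=4 tape=BB1B[1]1BB   (p0,1)→(p2,1,→)
state=p2 head=5 tape=BB1B1[1]BB   (p2,1)→(p0,B,→)
state=p0 head=6 tape=BB1B1B[B]B   (p0,B)→(p1,B,→)
state=p1 head=7 tape=BB1B1BB[B]   (p1,B)→(p0,1,←)
state=p0 head=6 tape=BB1B1B[B]1   (p0,B)→(p1,B,→)
state=p1 head=7 tape=BB1B1BB[1]   (p1,1)→(p2,1,←)
state=p2 head=6 tape=BB1B1B[B]1
The non-blank tape span at halt is 1B1BB1.

1B1BB1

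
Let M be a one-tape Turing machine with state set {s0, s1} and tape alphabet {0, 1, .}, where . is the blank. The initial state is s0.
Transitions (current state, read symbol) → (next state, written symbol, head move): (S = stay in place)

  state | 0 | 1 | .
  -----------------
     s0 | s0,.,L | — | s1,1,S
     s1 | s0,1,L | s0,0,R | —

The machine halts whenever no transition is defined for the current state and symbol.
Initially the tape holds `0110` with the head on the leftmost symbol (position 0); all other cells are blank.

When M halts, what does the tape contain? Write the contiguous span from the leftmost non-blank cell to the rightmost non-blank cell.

00110

state=s0 head=0 tape=.[0]110   (s0,0)→(s0,.,L)
state=s0 head=-1 tape=[.].110   (s0,.)→(s1,1,S)
state=s1 head=-1 tape=[1].110   (s1,1)→(s0,0,R)
state=s0 head=0 tape=0[.]110   (s0,.)→(s1,1,S)
state=s1 head=0 tape=0[1]110   (s1,1)→(s0,0,R)
state=s0 head=1 tape=00[1]10
The non-blank tape span at halt is 00110.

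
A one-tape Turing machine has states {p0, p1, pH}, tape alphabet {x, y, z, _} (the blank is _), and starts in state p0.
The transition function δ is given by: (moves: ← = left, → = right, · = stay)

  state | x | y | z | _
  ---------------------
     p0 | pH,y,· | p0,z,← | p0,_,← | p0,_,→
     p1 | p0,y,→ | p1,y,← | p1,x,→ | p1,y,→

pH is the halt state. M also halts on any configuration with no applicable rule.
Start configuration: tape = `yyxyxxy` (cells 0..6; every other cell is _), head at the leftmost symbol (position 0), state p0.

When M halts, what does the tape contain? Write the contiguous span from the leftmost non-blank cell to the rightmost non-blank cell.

p0 | _[y]yxyxxy   read y → write z, move ←, go to p0
p0 | [_]zyxyxxy   read _ → write _, move →, go to p0
p0 | _[z]yxyxxy   read z → write _, move ←, go to p0
p0 | [_]_yxyxxy   read _ → write _, move →, go to p0
p0 | _[_]yxyxxy   read _ → write _, move →, go to p0
p0 | __[y]xyxxy   read y → write z, move ←, go to p0
p0 | _[_]zxyxxy   read _ → write _, move →, go to p0
p0 | __[z]xyxxy   read z → write _, move ←, go to p0
p0 | _[_]_xyxxy   read _ → write _, move →, go to p0
p0 | __[_]xyxxy   read _ → write _, move →, go to p0
p0 | ___[x]yxxy   read x → write y, move ·, go to pH
pH | ___[y]yxxy
The non-blank tape span at halt is yyxxy.

yyxxy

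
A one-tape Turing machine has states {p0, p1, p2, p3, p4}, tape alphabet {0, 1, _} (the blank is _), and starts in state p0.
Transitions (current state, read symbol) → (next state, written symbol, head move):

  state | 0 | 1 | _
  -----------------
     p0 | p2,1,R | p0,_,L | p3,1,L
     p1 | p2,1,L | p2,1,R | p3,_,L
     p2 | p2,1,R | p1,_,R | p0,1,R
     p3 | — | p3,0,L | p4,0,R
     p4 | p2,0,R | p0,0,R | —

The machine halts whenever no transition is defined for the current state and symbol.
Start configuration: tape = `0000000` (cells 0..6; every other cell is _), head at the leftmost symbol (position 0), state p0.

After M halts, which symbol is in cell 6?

1

p0 | _[0]000000___   read 0 → write 1, move R, go to p2
p2 | _1[0]00000___   read 0 → write 1, move R, go to p2
p2 | _11[0]0000___   read 0 → write 1, move R, go to p2
p2 | _111[0]000___   read 0 → write 1, move R, go to p2
p2 | _1111[0]00___   read 0 → write 1, move R, go to p2
p2 | _11111[0]0___   read 0 → write 1, move R, go to p2
p2 | _111111[0]___   read 0 → write 1, move R, go to p2
p2 | _1111111[_]__   read _ → write 1, move R, go to p0
p0 | _11111111[_]_   read _ → write 1, move L, go to p3
p3 | _1111111[1]1_   read 1 → write 0, move L, go to p3
p3 | _111111[1]01_   read 1 → write 0, move L, go to p3
p3 | _11111[1]001_   read 1 → write 0, move L, go to p3
p3 | _1111[1]0001_   read 1 → write 0, move L, go to p3
p3 | _111[1]00001_   read 1 → write 0, move L, go to p3
p3 | _11[1]000001_   read 1 → write 0, move L, go to p3
p3 | _1[1]0000001_   read 1 → write 0, move L, go to p3
p3 | _[1]00000001_   read 1 → write 0, move L, go to p3
p3 | [_]000000001_   read _ → write 0, move R, go to p4
p4 | 0[0]00000001_   read 0 → write 0, move R, go to p2
p2 | 00[0]0000001_   read 0 → write 1, move R, go to p2
p2 | 001[0]000001_   read 0 → write 1, move R, go to p2
p2 | 0011[0]00001_   read 0 → write 1, move R, go to p2
p2 | 00111[0]0001_   read 0 → write 1, move R, go to p2
p2 | 001111[0]001_   read 0 → write 1, move R, go to p2
p2 | 0011111[0]01_   read 0 → write 1, move R, go to p2
p2 | 00111111[0]1_   read 0 → write 1, move R, go to p2
p2 | 001111111[1]_   read 1 → write _, move R, go to p1
p1 | 001111111_[_]   read _ → write _, move L, go to p3
p3 | 001111111[_]_   read _ → write 0, move R, go to p4
p4 | 0011111110[_]
Cell 6 holds 1 when M halts.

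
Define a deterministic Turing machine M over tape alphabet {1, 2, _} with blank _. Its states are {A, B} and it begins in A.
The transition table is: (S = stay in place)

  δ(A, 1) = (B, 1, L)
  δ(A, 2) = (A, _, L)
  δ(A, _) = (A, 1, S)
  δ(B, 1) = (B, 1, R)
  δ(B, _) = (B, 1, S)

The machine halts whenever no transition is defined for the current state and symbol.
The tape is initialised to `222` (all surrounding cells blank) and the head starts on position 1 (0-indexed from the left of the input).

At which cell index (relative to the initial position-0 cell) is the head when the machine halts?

A | __2[2]2   read 2 → write _, move L, go to A
A | __[2]_2   read 2 → write _, move L, go to A
A | _[_]__2   read _ → write 1, move S, go to A
A | _[1]__2   read 1 → write 1, move L, go to B
B | [_]1__2   read _ → write 1, move S, go to B
B | [1]1__2   read 1 → write 1, move R, go to B
B | 1[1]__2   read 1 → write 1, move R, go to B
B | 11[_]_2   read _ → write 1, move S, go to B
B | 11[1]_2   read 1 → write 1, move R, go to B
B | 111[_]2   read _ → write 1, move S, go to B
B | 111[1]2   read 1 → write 1, move R, go to B
B | 1111[2]
At halt the head is at cell 2.

2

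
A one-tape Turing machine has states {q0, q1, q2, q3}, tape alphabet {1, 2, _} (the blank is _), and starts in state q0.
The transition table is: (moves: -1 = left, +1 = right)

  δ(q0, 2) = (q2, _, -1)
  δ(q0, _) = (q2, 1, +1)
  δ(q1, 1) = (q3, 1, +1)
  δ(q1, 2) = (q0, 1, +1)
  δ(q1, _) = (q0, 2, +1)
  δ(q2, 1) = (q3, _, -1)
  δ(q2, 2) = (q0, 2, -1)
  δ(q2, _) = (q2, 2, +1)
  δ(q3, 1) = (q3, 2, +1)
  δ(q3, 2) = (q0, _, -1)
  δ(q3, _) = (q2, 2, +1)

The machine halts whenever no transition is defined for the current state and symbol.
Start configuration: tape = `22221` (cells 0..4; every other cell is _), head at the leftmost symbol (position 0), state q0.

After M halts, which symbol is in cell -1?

state=q0 head=0 tape=__[2]2221   (q0,2)→(q2,_,-1)
state=q2 head=-1 tape=_[_]_2221   (q2,_)→(q2,2,+1)
state=q2 head=0 tape=_2[_]2221   (q2,_)→(q2,2,+1)
state=q2 head=1 tape=_22[2]221   (q2,2)→(q0,2,-1)
state=q0 head=0 tape=_2[2]2221   (q0,2)→(q2,_,-1)
state=q2 head=-1 tape=_[2]_2221   (q2,2)→(q0,2,-1)
state=q0 head=-2 tape=[_]2_2221   (q0,_)→(q2,1,+1)
state=q2 head=-1 tape=1[2]_2221   (q2,2)→(q0,2,-1)
state=q0 head=-2 tape=[1]2_2221
Cell -1 holds 2 when M halts.

2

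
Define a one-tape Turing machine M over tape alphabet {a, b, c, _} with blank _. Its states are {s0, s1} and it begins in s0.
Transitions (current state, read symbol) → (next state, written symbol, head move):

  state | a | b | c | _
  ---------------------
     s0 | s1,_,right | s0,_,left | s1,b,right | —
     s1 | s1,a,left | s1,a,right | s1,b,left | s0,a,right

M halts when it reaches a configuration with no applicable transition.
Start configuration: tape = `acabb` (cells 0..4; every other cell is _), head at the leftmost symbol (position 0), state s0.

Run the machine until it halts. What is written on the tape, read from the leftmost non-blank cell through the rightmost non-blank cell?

state=s0 head=0 tape=[a]cabb__   (s0,a)→(s1,_,right)
state=s1 head=1 tape=_[c]abb__   (s1,c)→(s1,b,left)
state=s1 head=0 tape=[_]babb__   (s1,_)→(s0,a,right)
state=s0 head=1 tape=a[b]abb__   (s0,b)→(s0,_,left)
state=s0 head=0 tape=[a]_abb__   (s0,a)→(s1,_,right)
state=s1 head=1 tape=_[_]abb__   (s1,_)→(s0,a,right)
state=s0 head=2 tape=_a[a]bb__   (s0,a)→(s1,_,right)
state=s1 head=3 tape=_a_[b]b__   (s1,b)→(s1,a,right)
state=s1 head=4 tape=_a_a[b]__   (s1,b)→(s1,a,right)
state=s1 head=5 tape=_a_aa[_]_   (s1,_)→(s0,a,right)
state=s0 head=6 tape=_a_aaa[_]
The non-blank tape span at halt is a_aaa.

a_aaa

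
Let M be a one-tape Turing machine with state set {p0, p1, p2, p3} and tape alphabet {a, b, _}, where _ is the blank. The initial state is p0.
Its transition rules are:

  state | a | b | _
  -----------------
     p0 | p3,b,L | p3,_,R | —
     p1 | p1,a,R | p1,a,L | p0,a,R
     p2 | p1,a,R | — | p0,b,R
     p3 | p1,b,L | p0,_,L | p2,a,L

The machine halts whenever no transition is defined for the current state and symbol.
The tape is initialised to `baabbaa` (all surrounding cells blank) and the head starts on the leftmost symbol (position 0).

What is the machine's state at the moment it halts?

p0

p0 | [b]aabbaa   read b → write _, move R, go to p3
p3 | _[a]abbaa   read a → write b, move L, go to p1
p1 | [_]babbaa   read _ → write a, move R, go to p0
p0 | a[b]abbaa   read b → write _, move R, go to p3
p3 | a_[a]bbaa   read a → write b, move L, go to p1
p1 | a[_]bbbaa   read _ → write a, move R, go to p0
p0 | aa[b]bbaa   read b → write _, move R, go to p3
p3 | aa_[b]baa   read b → write _, move L, go to p0
p0 | aa[_]_baa
No transition is defined for (p0, _); M halts in state p0.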